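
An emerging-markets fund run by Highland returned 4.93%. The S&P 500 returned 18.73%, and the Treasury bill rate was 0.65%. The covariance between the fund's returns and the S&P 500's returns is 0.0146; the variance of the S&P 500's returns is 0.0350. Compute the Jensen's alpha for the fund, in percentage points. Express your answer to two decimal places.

-3.26

β = Cov / Var = 0.0146 / 0.0350 = 0.4171
E[R] = Rf + β(Rm − Rf) = 0.65% + 0.4171 × (18.73% − 0.65%) = 8.1912%
α = Rp − E[R] = 4.93% − 8.1912% = -3.2612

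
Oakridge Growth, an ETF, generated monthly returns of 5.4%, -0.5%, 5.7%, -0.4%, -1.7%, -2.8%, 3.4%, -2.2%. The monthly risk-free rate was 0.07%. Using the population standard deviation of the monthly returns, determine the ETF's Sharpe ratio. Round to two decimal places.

0.25

Mean return r̄ = 6.90 / 8 = 0.8625%
Σ(r − r̄)² = (5.4 − 0.8625)² + (-0.5 − 0.8625)² + (5.7 − 0.8625)² + … = 83.2388
σ = √[83.2388 / 8] = 3.2257%
Sharpe = (r̄ − rf) / σ = (0.8625 − 0.07) / 3.2257 = 0.7925 / 3.2257 = 0.2457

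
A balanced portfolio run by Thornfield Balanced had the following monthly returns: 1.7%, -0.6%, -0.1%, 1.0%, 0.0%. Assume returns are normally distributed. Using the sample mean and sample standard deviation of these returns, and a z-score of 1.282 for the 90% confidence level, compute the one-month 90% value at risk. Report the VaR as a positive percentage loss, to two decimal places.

Mean return r̄ = 2.00 / 5 = 0.4000%
Σ(r − r̄)² = 3.4600; sample σ = √(3.4600/4) = 0.9301%
VaR = −(r̄ − z·σ) = −(0.4000 − 1.282 × 0.9301) = −(-0.7924) = 0.7924%

0.79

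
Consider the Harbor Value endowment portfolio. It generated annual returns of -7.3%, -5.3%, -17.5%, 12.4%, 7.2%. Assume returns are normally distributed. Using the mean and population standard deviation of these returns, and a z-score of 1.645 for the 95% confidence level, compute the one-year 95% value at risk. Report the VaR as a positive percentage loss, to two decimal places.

19.68

Mean return r̄ = -10.50 / 5 = -2.1000%
Σ(r − r̄)² = 571.1800; population σ = √(571.1800/5) = 10.6881%
VaR = −(r̄ − z·σ) = −(-2.1000 − 1.645 × 10.6881) = −(-19.6819) = 19.6819%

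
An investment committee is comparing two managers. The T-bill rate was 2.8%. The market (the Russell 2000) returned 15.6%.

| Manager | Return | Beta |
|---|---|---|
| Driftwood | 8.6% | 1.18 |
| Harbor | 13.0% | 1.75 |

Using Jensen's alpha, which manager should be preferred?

Driftwood

Driftwood: α = 8.6% − [2.8% + 1.18 × (15.6% − 2.8%)] = -9.304
Harbor: α = 13.0% − [2.8% + 1.75 × (15.6% − 2.8%)] = -12.200
Highest: Driftwood (-9.304).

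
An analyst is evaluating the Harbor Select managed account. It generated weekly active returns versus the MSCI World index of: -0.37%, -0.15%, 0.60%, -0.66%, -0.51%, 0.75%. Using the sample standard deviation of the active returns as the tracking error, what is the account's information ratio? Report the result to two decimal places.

r̄ = (-0.37 − 0.15 + 0.6 − 0.66 − 0.51 + 0.75) / 6 = -0.0567%
Sample std dev = √[1.7583 / 5] = 0.5930%
IR = r̄ / tracking error = -0.0567 / 0.5930 = -0.0956

-0.10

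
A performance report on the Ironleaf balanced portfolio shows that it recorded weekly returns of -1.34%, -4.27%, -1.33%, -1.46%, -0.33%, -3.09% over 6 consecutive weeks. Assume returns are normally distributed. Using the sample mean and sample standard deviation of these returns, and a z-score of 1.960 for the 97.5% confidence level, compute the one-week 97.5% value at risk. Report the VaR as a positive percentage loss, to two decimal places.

μ = (-1.34 − 4.27 − 1.33 − 1.46 − 0.33 − 3.09) / 6 = -11.820 / 6 = -1.9700%
Σ(r − μ)² = (-1.34 − (-1.9700))² + (-4.27 − (-1.9700))² + … = 10.3006
σ = √[10.3006 / 5] = 1.4353%
VaR = −(μ − z·σ) = −(-1.9700 − 1.960 × 1.4353) = −(-4.7832) = 4.7832%

4.78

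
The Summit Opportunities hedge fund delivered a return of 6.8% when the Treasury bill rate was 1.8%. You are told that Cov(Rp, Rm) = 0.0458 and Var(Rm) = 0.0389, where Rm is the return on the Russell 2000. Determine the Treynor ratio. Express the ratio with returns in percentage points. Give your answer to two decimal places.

4.25

β = Cov / Var = 0.0458 / 0.0389 = 1.1774
Treynor = (Rp − Rf) / β = (6.8% − 1.8%) / 1.1774 = 5.00 / 1.1774 = 4.2466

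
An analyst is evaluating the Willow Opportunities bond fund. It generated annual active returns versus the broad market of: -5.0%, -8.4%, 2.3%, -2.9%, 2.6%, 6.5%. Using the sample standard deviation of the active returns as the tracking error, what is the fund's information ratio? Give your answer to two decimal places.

-0.15

Mean return μ = -4.90 / 6 = -0.8167%
Σ(r − μ)² = (-5 − (-0.8167))² + (-8.4 − (-0.8167))² + … = 154.2683
σ = √[154.2683 / 5] = 5.5546%
IR = μ / tracking error = -0.8167 / 5.5546 = -0.1470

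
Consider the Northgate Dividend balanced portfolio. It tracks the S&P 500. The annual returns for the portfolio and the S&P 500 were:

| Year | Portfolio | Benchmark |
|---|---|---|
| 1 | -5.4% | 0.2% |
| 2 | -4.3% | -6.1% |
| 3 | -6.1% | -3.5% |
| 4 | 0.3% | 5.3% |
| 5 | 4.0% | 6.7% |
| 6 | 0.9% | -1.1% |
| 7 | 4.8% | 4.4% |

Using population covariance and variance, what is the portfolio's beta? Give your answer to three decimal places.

0.724

r̄p = -0.8286%,  r̄m = 0.8429%
Cov = Σ(rp − r̄p)(rm − r̄m) / 7 = 14.2727
Var(rm) = Σ(rm − r̄m)² / 7 = 19.7253
β = Cov / Var = 14.2727 / 19.7253 = 0.7236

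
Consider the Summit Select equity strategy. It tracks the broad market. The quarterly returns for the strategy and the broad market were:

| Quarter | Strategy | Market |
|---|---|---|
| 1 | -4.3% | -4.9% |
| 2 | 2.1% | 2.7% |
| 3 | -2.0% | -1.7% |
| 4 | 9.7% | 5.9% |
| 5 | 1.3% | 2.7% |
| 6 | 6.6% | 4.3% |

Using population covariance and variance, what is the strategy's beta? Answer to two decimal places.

r̄p = 2.2333%,  r̄m = 1.5000%
Cov = Σ(rp − r̄p)(rm − r̄m) / 6 = 16.5267
Var(rm) = Σ(rm − r̄m)² / 6 = 13.5467
β = Cov / Var = 16.5267 / 13.5467 = 1.2200

1.22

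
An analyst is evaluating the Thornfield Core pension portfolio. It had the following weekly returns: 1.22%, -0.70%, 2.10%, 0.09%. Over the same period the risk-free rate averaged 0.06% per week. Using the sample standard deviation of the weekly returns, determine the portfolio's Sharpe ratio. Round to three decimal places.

0.501

r̄ = (1.22 − 0.7 + 2.1 + 0.09) / 4 = 0.6775%
Σ(r − r̄)² = 4.5605; sample σ = √(4.5605/3) = 1.2330%
Sharpe = (r̄ − rf) / σ = (0.6775 − 0.06) / 1.2330 = 0.6175 / 1.2330 = 0.5008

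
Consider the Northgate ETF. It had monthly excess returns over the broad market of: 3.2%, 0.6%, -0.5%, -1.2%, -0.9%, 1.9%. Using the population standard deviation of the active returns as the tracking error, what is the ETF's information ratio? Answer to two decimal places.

0.33

μ = (3.2 + 0.6 − 0.5 − 1.2 − 0.9 + 1.9) / 6 = 3.10 / 6 = 0.5167%
Σ(r − μ)² = 15.1083; population σ = √(15.1083/6) = 1.5868%
IR = μ / tracking error = 0.5167 / 1.5868 = 0.3256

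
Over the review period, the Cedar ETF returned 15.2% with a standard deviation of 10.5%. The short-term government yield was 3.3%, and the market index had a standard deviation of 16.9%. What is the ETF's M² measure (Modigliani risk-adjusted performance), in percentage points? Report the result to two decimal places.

22.45

Sharpe = (Rp − Rf) / σp = (15.2% − 3.3%) / 10.5% = 1.1333
M² = Rf + Sharpe × σm = 3.3% + 1.1333 × 16.9% = 22.4528%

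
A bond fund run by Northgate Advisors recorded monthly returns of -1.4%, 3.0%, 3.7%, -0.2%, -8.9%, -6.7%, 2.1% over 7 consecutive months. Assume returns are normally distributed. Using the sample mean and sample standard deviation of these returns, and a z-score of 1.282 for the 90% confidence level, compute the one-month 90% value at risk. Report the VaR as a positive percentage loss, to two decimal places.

7.46

μ = (-1.4 + 3 + 3.7 − 0.2 − 8.9 − 6.7 + 2.1) / 7 = -1.2000%
Σ(r − μ)² = (-1.4 − (-1.2000))² + (3 − (-1.2000))² + (3.7 − (-1.2000))² + … = 143.1200
sample σ = √(143.1200 / 6) = √23.8533 = 4.8840%
VaR = −(μ − z·σ) = −(-1.2000 − 1.282 × 4.8840) = −(-7.4613) = 7.4613%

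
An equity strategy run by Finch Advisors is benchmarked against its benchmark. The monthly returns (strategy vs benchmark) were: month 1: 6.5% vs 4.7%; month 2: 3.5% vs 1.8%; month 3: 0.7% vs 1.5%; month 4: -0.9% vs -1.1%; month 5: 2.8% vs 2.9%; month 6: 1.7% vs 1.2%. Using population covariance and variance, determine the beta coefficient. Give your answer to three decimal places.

1.236

r̄p = 2.3833%,  r̄m = 1.8333%
Cov = Σ(rp − r̄p)(rm − r̄m) / 6 = 3.8056
Var(rm) = Σ(rm − r̄m)² / 6 = 3.0789
β = Cov / Var = 3.8056 / 3.0789 = 1.2360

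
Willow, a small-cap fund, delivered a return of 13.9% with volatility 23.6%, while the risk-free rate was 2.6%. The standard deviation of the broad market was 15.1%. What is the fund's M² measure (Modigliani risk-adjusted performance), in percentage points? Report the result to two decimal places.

Sharpe = (Rp − Rf) / σp = (13.9% − 2.6%) / 23.6% = 0.4788
M² = Rf + Sharpe × σm = 2.6% + 0.4788 × 15.1% = 9.8299%

9.83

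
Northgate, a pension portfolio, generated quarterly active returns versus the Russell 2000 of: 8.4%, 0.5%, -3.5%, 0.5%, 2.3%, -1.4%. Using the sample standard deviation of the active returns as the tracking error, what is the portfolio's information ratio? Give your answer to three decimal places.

0.278

μ = (8.4 + 0.5 − 3.5 + 0.5 + 2.3 − 1.4) / 6 = 1.1333%
Sample σ = √[Σ(r − μ)² / 5] = √[82.8533 / 5] = √16.5707 = 4.0707%
IR = μ / tracking error = 1.1333 / 4.0707 = 0.2784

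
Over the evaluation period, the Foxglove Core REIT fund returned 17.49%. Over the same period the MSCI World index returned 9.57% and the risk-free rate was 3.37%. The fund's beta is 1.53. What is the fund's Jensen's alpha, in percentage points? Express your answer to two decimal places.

CAPM expected return = Rf + β(Rm − Rf) = 3.37% + 1.53 × (9.57% − 3.37%) = 3.37 + 1.53 × 6.20 = 12.8560%
Jensen's α = Rp − E[R] = 17.49% − 12.8560% = 4.6340

4.63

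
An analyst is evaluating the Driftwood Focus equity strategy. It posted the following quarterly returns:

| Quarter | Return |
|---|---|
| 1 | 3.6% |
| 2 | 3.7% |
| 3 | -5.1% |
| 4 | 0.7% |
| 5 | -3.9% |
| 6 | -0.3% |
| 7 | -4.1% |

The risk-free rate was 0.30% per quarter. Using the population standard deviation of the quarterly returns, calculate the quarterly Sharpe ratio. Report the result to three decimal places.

-0.315

r̄ = (3.6 + 3.7 − 5.1 + 0.7 − 3.9 − 0.3 − 4.1) / 7 = -0.7714%
Σ(r − r̄)² = (3.6 − (-0.7714))² + (3.7 − (-0.7714))² + … = 81.0943
σ = √[81.0943 / 7] = 3.4037%
Sharpe = (r̄ − rf) / σ = (-0.7714 − 0.3) / 3.4037 = -1.0714 / 3.4037 = -0.3148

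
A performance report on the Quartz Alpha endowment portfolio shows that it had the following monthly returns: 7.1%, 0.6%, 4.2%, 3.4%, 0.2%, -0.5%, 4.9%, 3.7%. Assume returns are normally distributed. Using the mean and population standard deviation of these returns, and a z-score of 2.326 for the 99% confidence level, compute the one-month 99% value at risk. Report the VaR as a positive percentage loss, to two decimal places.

2.77

Mean return μ = 23.60 / 8 = 2.9500%
Population std dev = √[48.3400 / 8] = 2.4581%
VaR = −(μ − z·σ) = −(2.9500 − 2.326 × 2.4581) = −(-2.7675) = 2.7675%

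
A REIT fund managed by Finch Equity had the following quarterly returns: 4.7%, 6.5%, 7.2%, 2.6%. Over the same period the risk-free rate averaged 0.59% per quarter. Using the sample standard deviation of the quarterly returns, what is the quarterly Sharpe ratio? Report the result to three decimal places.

2.266

μ = (4.7 + 6.5 + 7.2 + 2.6) / 4 = 21.00 / 4 = 5.2500%
Sample std dev = √[12.6900 / 3] = 2.0567%
Sharpe = (μ − rf) / σ = (5.2500 − 0.59) / 2.0567 = 4.6600 / 2.0567 = 2.2658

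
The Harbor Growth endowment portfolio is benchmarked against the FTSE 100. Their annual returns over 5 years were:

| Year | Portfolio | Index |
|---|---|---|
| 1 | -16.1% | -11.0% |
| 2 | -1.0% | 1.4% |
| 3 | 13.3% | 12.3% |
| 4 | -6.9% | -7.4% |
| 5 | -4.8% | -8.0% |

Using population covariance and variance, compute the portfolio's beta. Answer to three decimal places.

r̄p = -3.1000%,  r̄m = -2.5400%
Cov = Σ(rp − r̄p)(rm − r̄m) / 5 = 77.8760
Var(rm) = Σ(rm − r̄m)² / 5 = 72.1504
β = Cov / Var = 77.8760 / 72.1504 = 1.0794

1.079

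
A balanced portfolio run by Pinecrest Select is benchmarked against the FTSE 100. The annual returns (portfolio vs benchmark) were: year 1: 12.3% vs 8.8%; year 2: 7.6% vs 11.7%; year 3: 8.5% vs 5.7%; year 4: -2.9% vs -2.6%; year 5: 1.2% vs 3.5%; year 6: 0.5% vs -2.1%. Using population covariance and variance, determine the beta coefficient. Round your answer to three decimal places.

0.861

r̄p = 4.5333%,  r̄m = 4.1667%
Cov = Σ(rp − r̄p)(rm − r̄m) / 6 = 23.8278
Var(rm) = Σ(rm − r̄m)² / 6 = 27.6789
β = Cov / Var = 23.8278 / 27.6789 = 0.8609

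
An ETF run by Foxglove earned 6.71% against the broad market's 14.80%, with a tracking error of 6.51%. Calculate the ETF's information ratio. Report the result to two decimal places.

IR = (Rp − Rb) / TE = (6.71% − 14.80%) / 6.51% = -8.09% / 6.51% = -1.2427

-1.24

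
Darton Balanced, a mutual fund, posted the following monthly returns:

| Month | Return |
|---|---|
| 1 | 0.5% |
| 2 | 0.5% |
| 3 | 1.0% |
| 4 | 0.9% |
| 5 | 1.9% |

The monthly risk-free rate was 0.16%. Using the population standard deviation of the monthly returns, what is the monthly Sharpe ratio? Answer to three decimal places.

r̄ = (0.5 + 0.5 + 1 + 0.9 + 1.9) / 5 = 0.9600%
Σ(r − r̄)² = 1.3120; population σ = √(1.3120/5) = 0.5122%
Sharpe = (r̄ − rf) / σ = (0.9600 − 0.16) / 0.5122 = 0.8000 / 0.5122 = 1.5619

1.562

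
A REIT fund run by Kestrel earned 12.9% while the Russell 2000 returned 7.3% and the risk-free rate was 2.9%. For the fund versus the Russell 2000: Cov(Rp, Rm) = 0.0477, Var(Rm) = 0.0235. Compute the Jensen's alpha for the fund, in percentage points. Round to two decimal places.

β = Cov / Var = 0.0477 / 0.0235 = 2.0298
E[R] = Rf + β(Rm − Rf) = 2.9% + 2.0298 × (7.3% − 2.9%) = 11.8311%
α = Rp − E[R] = 12.9% − 11.8311% = 1.0689

1.07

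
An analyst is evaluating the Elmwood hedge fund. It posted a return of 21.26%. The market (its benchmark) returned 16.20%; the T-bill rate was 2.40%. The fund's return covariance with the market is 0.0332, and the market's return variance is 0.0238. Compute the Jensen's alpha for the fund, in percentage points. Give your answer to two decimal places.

β = Cov / Var = 0.0332 / 0.0238 = 1.3950
E[R] = Rf + β(Rm − Rf) = 2.40% + 1.3950 × (16.20% − 2.40%) = 21.6510%
α = Rp − E[R] = 21.26% − 21.6510% = -0.3910

-0.39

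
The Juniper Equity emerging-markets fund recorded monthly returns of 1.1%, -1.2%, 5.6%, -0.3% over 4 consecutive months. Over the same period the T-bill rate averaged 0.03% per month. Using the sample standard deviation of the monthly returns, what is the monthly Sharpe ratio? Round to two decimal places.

r̄ = (1.1 − 1.2 + 5.6 − 0.3) / 4 = 5.20 / 4 = 1.3000%
Σ(r − r̄)² = (1.1 − 1.3000)² + (-1.2 − 1.3000)² + (5.6 − 1.3000)² + … = 27.3400
sample σ = √(27.3400 / 3) = √9.1133 = 3.0188%
Sharpe = (r̄ − rf) / σ = (1.3000 − 0.03) / 3.0188 = 1.2700 / 3.0188 = 0.4207

0.42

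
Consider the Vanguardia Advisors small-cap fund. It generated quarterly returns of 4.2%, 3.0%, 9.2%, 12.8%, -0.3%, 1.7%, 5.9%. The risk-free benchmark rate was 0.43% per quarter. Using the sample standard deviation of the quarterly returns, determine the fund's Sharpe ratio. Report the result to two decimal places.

Mean return r̄ = 36.50 / 7 = 5.2143%
Σ(r − r̄)² = 122.5886; sample σ = √(122.5886/6) = 4.5201%
Sharpe = (r̄ − rf) / σ = (5.2143 − 0.43) / 4.5201 = 4.7843 / 4.5201 = 1.0585

1.06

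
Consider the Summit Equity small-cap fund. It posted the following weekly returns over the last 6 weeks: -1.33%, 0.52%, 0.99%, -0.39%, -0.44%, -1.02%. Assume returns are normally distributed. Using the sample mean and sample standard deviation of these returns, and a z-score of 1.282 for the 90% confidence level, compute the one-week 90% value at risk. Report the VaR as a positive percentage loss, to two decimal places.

1.42

r̄ = (-1.33 + 0.52 + 0.99 − 0.39 − 0.44 − 1.02) / 6 = -1.670 / 6 = -0.2783%
Σ(r − r̄)² = (-1.33 − (-0.2783))² + (0.52 − (-0.2783))² + (0.99 − (-0.2783))² + … = 3.9407
σ = √[3.9407 / 5] = 0.8878%
VaR = −(r̄ − z·σ) = −(-0.2783 − 1.282 × 0.8878) = −(-1.4165) = 1.4165%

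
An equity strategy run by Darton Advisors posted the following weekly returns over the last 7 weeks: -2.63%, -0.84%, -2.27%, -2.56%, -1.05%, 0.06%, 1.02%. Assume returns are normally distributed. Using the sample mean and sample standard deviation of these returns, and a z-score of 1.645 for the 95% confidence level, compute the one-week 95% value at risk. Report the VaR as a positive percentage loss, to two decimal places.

3.48

Mean return r̄ = -8.270 / 7 = -1.1814%
Σ(r − r̄)² = 11.7051; sample σ = √(11.7051/6) = 1.3967%
VaR = −(r̄ − z·σ) = −(-1.1814 − 1.645 × 1.3967) = −(-3.4790) = 3.4790%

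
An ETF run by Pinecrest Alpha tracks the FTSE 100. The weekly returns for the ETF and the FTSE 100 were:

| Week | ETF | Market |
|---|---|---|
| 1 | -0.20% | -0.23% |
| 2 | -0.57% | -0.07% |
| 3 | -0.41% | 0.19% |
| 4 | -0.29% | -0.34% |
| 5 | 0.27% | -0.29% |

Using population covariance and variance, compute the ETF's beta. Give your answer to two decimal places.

-0.81

r̄p = -0.2400%,  r̄m = -0.1480%
Cov = Σ(rp − r̄p)(rm − r̄m) / 5 = -0.0299
Var(rm) = Σ(rm − r̄m)² / 5 = 0.0368
β = Cov / Var = -0.0299 / 0.0368 = -0.8125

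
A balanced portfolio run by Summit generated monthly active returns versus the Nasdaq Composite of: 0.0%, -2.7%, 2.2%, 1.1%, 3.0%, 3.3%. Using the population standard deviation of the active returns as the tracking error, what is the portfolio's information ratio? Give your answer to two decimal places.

r̄ = (0 − 2.7 + 2.2 + 1.1 + 3 + 3.3) / 6 = 6.90 / 6 = 1.1500%
Σ(r − r̄)² = (0 − 1.1500)² + (-2.7 − 1.1500)² + (2.2 − 1.1500)² + … = 25.2950
σ = √[25.2950 / 6] = 2.0532%
IR = r̄ / tracking error = 1.1500 / 2.0532 = 0.5601

0.56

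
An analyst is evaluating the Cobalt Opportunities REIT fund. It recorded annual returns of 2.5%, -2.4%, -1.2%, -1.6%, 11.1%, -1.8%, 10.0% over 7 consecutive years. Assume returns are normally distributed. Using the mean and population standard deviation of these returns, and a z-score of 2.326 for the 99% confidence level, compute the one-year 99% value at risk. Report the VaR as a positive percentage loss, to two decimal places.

10.16

r̄ = (2.5 − 2.4 − 1.2 − 1.6 + 11.1 − 1.8 + 10) / 7 = 2.3714%
Σ(r − r̄)² = (2.5 − 2.3714)² + (-2.4 − 2.3714)² + … = 203.0943
population σ = √(203.0943 / 7) = √29.0135 = 5.3864%
VaR = −(r̄ − z·σ) = −(2.3714 − 2.326 × 5.3864) = −(-10.1574) = 10.1574%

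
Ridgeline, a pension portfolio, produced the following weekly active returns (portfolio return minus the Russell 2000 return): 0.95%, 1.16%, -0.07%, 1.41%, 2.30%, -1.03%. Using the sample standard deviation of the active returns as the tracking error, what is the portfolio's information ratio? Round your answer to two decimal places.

0.67

Mean return μ = 4.720 / 6 = 0.7867%
Sample σ = √[Σ(r − μ)² / 5] = √[6.8789 / 5] = √1.3758 = 1.1729%
IR = μ / tracking error = 0.7867 / 1.1729 = 0.6707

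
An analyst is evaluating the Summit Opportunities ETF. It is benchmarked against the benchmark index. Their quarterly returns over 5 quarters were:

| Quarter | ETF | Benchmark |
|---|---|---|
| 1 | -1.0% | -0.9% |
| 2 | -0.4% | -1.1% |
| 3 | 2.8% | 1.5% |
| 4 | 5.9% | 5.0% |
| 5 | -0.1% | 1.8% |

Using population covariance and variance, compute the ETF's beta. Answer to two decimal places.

1.05

r̄p = 1.4400%,  r̄m = 1.2600%
Cov = Σ(rp − r̄p)(rm − r̄m) / 5 = 5.1576
Var(rm) = Σ(rm − r̄m)² / 5 = 4.9144
β = Cov / Var = 5.1576 / 4.9144 = 1.0495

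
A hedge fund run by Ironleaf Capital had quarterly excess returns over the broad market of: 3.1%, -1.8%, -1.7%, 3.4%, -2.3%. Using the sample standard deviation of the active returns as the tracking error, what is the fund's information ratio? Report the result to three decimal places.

Mean return r̄ = 0.70 / 5 = 0.1400%
Sample std dev = √[32.4920 / 4] = 2.8501%
IR = r̄ / tracking error = 0.1400 / 2.8501 = 0.0491

0.049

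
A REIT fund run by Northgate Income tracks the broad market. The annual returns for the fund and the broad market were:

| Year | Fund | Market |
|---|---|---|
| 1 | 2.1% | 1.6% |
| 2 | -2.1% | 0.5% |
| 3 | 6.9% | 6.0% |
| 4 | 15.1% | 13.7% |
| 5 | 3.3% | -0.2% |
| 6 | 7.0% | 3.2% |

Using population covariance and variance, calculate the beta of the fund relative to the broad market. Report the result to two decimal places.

r̄p = 5.3833%,  r̄m = 4.1333%
Cov = Σ(rp − r̄p)(rm − r̄m) / 6 = 23.1356
Var(rm) = Σ(rm − r̄m)² / 6 = 22.3789
β = Cov / Var = 23.1356 / 22.3789 = 1.0338

1.03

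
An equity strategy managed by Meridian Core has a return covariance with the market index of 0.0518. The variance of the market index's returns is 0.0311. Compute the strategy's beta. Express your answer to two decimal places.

1.67

β = Cov(Rp, Rm) / Var(Rm) = 0.0518 / 0.0311 = 1.6656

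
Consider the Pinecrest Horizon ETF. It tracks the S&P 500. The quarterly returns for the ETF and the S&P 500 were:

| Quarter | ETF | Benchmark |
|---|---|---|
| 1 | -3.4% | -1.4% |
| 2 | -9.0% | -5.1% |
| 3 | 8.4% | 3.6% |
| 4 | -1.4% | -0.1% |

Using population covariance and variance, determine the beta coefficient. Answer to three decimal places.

1.990

r̄p = -1.3500%,  r̄m = -0.7500%
Cov = Σ(rp − r̄p)(rm − r̄m) / 4 = 19.2475
Var(rm) = Σ(rm − r̄m)² / 4 = 9.6725
β = Cov / Var = 19.2475 / 9.6725 = 1.9899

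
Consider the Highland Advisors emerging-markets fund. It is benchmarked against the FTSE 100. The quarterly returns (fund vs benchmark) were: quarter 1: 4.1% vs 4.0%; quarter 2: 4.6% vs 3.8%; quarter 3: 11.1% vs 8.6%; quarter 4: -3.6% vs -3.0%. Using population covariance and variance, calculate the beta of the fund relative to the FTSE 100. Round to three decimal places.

1.253

r̄p = 4.0500%,  r̄m = 3.3500%
Cov = Σ(rp − r̄p)(rm − r̄m) / 4 = 21.4675
Var(rm) = Σ(rm − r̄m)² / 4 = 17.1275
β = Cov / Var = 21.4675 / 17.1275 = 1.2534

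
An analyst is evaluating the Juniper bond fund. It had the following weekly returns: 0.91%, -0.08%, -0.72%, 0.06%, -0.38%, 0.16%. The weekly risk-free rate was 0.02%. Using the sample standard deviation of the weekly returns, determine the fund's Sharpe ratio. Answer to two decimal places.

Mean return μ = -0.050 / 6 = -0.0083%
Sample std dev = √[1.5261 / 5] = 0.5525%
Sharpe = (μ − rf) / σ = (-0.0083 − 0.02) / 0.5525 = -0.0283 / 0.5525 = -0.0512

-0.05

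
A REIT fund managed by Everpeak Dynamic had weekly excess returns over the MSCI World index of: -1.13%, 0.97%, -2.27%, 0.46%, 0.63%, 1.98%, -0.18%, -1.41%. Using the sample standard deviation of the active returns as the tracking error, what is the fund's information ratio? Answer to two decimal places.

-0.08

Mean return r̄ = -0.950 / 8 = -0.1188%
Σ(r − r̄)² = (-1.13 − (-0.1188))² + (0.97 − (-0.1188))² + (-2.27 − (-0.1188))² + … = 13.8073
sample σ = √(13.8073 / 7) = √1.9725 = 1.4045%
IR = r̄ / tracking error = -0.1188 / 1.4045 = -0.0846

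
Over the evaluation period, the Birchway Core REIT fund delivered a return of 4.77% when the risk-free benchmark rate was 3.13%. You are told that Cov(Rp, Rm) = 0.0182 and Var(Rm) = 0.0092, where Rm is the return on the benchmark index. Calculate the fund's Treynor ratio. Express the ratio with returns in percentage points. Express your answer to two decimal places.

0.83

β = Cov / Var = 0.0182 / 0.0092 = 1.9783
Treynor = (Rp − Rf) / β = (4.77% − 3.13%) / 1.9783 = 1.64 / 1.9783 = 0.8290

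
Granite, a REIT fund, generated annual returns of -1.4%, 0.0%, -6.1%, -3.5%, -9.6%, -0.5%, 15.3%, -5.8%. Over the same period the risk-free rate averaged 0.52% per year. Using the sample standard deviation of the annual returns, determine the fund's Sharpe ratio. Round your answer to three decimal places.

-0.262

r̄ = (-1.4 + 0 − 6.1 − 3.5 − 9.6 − 0.5 + 15.3 − 5.8) / 8 = -11.60 / 8 = -1.4500%
Σ(r − r̄)² = 394.7400; sample σ = √(394.7400/7) = 7.5094%
Sharpe = (r̄ − rf) / σ = (-1.4500 − 0.52) / 7.5094 = -1.9700 / 7.5094 = -0.2623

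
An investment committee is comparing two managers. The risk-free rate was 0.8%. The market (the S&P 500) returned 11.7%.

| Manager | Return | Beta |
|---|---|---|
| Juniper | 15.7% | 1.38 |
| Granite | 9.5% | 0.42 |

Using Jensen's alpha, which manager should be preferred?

Juniper: α = 15.7% − [0.8% + 1.38 × (11.7% − 0.8%)] = -0.142
Granite: α = 9.5% − [0.8% + 0.42 × (11.7% − 0.8%)] = 4.122
Highest: Granite (4.122).

Granite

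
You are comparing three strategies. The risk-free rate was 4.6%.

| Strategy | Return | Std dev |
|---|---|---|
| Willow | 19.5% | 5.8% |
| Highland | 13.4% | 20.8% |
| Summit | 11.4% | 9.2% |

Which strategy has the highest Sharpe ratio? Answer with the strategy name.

Willow

Willow: Sharpe ratio = (19.5% − 4.6%) / 5.8% = 2.569
Highland: Sharpe ratio = (13.4% − 4.6%) / 20.8% = 0.423
Summit: Sharpe ratio = (11.4% − 4.6%) / 9.2% = 0.739
Highest: Willow (2.569).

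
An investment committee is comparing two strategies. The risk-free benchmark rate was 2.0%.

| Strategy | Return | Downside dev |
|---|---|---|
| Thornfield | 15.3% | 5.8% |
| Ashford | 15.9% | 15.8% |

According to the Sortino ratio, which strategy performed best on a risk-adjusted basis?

Thornfield: Sortino ratio = (15.3% − 2.0%) / 5.8% = 2.293
Ashford: Sortino ratio = (15.9% − 2.0%) / 15.8% = 0.880
Highest: Thornfield (2.293).

Thornfield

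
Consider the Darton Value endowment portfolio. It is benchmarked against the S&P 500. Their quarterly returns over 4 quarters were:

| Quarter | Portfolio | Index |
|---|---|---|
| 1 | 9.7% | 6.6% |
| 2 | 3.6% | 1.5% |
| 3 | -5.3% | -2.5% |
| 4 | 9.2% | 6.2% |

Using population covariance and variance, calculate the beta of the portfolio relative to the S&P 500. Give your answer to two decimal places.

1.60

r̄p = 4.3000%,  r̄m = 2.9500%
Cov = Σ(rp − r̄p)(rm − r̄m) / 4 = 22.2425
Var(rm) = Σ(rm − r̄m)² / 4 = 13.9225
β = Cov / Var = 22.2425 / 13.9225 = 1.5976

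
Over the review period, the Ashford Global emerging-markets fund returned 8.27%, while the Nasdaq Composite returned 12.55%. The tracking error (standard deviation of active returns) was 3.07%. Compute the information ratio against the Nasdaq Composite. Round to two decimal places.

-1.39

IR = (Rp − Rb) / TE = (8.27% − 12.55%) / 3.07% = -4.28% / 3.07% = -1.3941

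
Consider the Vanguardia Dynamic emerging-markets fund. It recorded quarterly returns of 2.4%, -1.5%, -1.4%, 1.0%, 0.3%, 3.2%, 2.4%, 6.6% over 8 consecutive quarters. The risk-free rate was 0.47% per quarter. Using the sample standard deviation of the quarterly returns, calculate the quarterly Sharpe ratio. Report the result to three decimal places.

0.434

r̄ = (2.4 − 1.5 − 1.4 + 1 + 0.3 + 3.2 + 2.4 + 6.6) / 8 = 13.00 / 8 = 1.6250%
Σ(r − r̄)² = 49.4950; sample σ = √(49.4950/7) = 2.6591%
Sharpe = (r̄ − rf) / σ = (1.6250 − 0.47) / 2.6591 = 1.1550 / 2.6591 = 0.4344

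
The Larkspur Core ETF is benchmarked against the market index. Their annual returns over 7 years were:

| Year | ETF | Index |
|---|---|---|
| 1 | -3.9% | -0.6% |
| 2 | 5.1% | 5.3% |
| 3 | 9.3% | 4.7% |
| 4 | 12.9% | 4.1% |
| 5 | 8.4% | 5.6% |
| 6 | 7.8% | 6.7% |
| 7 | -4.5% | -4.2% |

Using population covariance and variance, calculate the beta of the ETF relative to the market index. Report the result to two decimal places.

r̄p = 5.0143%,  r̄m = 3.0857%
Cov = Σ(rp − r̄p)(rm − r̄m) / 7 = 19.4088
Var(rm) = Σ(rm − r̄m)² / 7 = 13.5127
β = Cov / Var = 19.4088 / 13.5127 = 1.4363

1.44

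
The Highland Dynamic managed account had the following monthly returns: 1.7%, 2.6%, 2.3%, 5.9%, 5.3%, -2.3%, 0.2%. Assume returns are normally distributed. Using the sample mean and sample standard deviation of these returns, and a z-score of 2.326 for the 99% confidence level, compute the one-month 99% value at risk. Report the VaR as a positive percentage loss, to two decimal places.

4.33

Mean return μ = 15.70 / 7 = 2.2429%
Σ(r − μ)² = 47.9571; sample σ = √(47.9571/6) = 2.8272%
VaR = −(μ − z·σ) = −(2.2429 − 2.326 × 2.8272) = −(-4.3332) = 4.3332%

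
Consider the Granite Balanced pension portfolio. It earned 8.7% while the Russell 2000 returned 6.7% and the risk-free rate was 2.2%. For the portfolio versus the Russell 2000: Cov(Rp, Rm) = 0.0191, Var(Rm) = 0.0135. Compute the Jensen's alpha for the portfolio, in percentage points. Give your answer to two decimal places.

β = Cov / Var = 0.0191 / 0.0135 = 1.4148
E[R] = Rf + β(Rm − Rf) = 2.2% + 1.4148 × (6.7% − 2.2%) = 8.5666%
α = Rp − E[R] = 8.7% − 8.5666% = 0.1334

0.13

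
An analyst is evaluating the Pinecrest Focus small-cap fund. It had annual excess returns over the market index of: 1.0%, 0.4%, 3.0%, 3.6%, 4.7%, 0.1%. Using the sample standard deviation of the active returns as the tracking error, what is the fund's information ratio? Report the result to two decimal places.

1.13

μ = (1 + 0.4 + 3 + 3.6 + 4.7 + 0.1) / 6 = 12.80 / 6 = 2.1333%
Sample σ = √[Σ(r − μ)² / 5] = √[17.9133 / 5] = √3.5827 = 1.8928%
IR = μ / tracking error = 2.1333 / 1.8928 = 1.1271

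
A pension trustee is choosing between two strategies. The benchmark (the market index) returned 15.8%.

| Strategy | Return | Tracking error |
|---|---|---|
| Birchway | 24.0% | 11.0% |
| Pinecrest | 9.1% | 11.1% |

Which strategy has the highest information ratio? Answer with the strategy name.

Birchway

Birchway: IR = (24.0% − 15.8%) / 11.0% = 0.745
Pinecrest: IR = (9.1% − 15.8%) / 11.1% = -0.604
Highest: Birchway (0.745).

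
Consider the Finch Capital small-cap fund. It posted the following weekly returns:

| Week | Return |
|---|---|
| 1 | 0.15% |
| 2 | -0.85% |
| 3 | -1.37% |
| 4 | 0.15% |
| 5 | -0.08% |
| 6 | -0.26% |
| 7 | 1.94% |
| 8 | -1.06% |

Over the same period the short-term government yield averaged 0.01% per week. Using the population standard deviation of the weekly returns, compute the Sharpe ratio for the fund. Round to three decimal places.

-0.190

μ = (0.15 − 0.85 − 1.37 + 0.15 − 0.08 − 0.26 + 1.94 − 1.06) / 8 = -1.380 / 8 = -0.1725%
Population σ = √[Σ(r − μ)² / 8] = √[7.3676 / 8] = √0.9210 = 0.9597%
Sharpe = (μ − rf) / σ = (-0.1725 − 0.01) / 0.9597 = -0.1825 / 0.9597 = -0.1902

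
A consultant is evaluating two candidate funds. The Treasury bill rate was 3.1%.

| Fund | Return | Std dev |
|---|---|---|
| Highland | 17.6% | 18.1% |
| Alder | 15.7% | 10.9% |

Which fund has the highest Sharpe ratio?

Alder

Highland: Sharpe ratio = (17.6% − 3.1%) / 18.1% = 0.801
Alder: Sharpe ratio = (15.7% − 3.1%) / 10.9% = 1.156
Highest: Alder (1.156).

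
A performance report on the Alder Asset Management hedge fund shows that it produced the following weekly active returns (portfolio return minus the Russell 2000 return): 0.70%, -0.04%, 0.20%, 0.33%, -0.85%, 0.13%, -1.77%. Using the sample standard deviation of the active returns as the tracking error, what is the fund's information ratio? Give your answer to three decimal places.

-0.220

Mean return μ = -1.300 / 7 = -0.1857%
Σ(r − μ)² = (0.7 − (-0.1857))² + (-0.04 − (-0.1857))² + (0.2 − (-0.1857))² + … = 4.2714
σ = √[4.2714 / 6] = 0.8437%
IR = μ / tracking error = -0.1857 / 0.8437 = -0.2201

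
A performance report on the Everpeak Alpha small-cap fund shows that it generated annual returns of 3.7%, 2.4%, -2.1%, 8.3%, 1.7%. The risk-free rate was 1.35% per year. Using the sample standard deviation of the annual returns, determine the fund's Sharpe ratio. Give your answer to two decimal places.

0.39

μ = (3.7 + 2.4 − 2.1 + 8.3 + 1.7) / 5 = 14.00 / 5 = 2.8000%
Σ(r − μ)² = 56.4400; sample σ = √(56.4400/4) = 3.7563%
Sharpe = (μ − rf) / σ = (2.8000 − 1.35) / 3.7563 = 1.4500 / 3.7563 = 0.3860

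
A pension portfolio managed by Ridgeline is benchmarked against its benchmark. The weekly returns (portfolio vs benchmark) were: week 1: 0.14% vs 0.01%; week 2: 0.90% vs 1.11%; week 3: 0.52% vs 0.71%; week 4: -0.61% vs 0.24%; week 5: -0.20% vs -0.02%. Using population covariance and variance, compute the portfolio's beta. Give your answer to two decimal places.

r̄p = 0.1500%,  r̄m = 0.4100%
Cov = Σ(rp − r̄p)(rm − r̄m) / 5 = 0.1839
Var(rm) = Σ(rm − r̄m)² / 5 = 0.1908
β = Cov / Var = 0.1839 / 0.1908 = 0.9638

0.96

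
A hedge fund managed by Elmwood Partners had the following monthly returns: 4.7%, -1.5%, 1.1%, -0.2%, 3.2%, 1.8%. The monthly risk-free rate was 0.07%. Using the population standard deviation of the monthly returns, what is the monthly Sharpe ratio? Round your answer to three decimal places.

0.705

Mean return r̄ = 9.10 / 6 = 1.5167%
Population std dev = √[25.2683 / 6] = 2.0522%
Sharpe = (r̄ − rf) / σ = (1.5167 − 0.07) / 2.0522 = 1.4467 / 2.0522 = 0.7050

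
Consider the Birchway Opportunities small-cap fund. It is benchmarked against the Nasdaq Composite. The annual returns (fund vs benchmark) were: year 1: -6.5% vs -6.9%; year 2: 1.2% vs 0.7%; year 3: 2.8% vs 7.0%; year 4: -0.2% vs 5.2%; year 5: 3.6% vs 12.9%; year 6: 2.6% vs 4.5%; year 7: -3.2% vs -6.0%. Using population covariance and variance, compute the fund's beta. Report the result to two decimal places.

r̄p = 0.0429%,  r̄m = 2.4857%
Cov = Σ(rp − r̄p)(rm − r̄m) / 7 = 20.1206
Var(rm) = Σ(rm − r̄m)² / 7 = 43.3641
β = Cov / Var = 20.1206 / 43.3641 = 0.4640

0.46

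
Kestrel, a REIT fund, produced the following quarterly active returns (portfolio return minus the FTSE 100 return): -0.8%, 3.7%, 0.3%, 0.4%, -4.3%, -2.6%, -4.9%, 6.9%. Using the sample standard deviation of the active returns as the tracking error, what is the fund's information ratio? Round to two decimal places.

μ = (-0.8 + 3.7 + 0.3 + 0.4 − 4.3 − 2.6 − 4.9 + 6.9) / 8 = -0.1625%
Σ(r − μ)² = 111.2388; sample σ = √(111.2388/7) = 3.9864%
IR = μ / tracking error = -0.1625 / 3.9864 = -0.0408

-0.04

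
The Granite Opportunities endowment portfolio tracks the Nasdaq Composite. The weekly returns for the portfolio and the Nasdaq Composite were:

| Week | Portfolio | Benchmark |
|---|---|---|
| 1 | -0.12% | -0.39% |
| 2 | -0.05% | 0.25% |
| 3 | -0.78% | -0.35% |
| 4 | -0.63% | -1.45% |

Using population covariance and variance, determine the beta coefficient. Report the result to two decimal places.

r̄p = -0.3950%,  r̄m = -0.4850%
Cov = Σ(rp − r̄p)(rm − r̄m) / 4 = 0.1136
Var(rm) = Σ(rm − r̄m)² / 4 = 0.3747
β = Cov / Var = 0.1136 / 0.3747 = 0.3032

0.30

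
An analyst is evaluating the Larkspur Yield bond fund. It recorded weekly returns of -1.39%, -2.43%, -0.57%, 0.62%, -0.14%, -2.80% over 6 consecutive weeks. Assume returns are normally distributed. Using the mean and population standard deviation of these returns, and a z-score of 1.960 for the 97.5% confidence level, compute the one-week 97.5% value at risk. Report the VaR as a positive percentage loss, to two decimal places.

r̄ = (-1.39 − 2.43 − 0.57 + 0.62 − 0.14 − 2.8) / 6 = -1.1183%
Population std dev = √[8.9019 / 6] = 1.2181%
VaR = −(r̄ − z·σ) = −(-1.1183 − 1.960 × 1.2181) = −(-3.5058) = 3.5058%

3.51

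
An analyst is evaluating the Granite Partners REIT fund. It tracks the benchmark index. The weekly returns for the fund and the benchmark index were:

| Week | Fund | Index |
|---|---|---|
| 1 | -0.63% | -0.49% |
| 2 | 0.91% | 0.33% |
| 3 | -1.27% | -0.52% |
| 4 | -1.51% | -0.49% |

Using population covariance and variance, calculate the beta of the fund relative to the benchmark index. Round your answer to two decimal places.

2.47

r̄p = -0.6250%,  r̄m = -0.2925%
Cov = Σ(rp − r̄p)(rm − r̄m) / 4 = 0.3195
Var(rm) = Σ(rm − r̄m)² / 4 = 0.1293
β = Cov / Var = 0.3195 / 0.1293 = 2.4710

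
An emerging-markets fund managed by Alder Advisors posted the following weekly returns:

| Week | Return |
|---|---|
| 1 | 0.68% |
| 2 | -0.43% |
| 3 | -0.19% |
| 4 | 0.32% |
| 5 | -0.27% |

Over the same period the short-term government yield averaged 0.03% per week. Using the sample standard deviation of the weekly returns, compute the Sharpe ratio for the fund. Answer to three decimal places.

r̄ = (0.68 − 0.43 − 0.19 + 0.32 − 0.27) / 5 = 0.0220%
Σ(r − r̄)² = 0.8563; sample σ = √(0.8563/4) = 0.4627%
Sharpe = (r̄ − rf) / σ = (0.0220 − 0.03) / 0.4627 = -0.0080 / 0.4627 = -0.0173

-0.017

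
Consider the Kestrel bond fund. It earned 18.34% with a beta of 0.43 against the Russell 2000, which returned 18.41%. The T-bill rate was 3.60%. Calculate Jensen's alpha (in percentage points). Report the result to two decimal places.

8.37

CAPM expected return = Rf + β(Rm − Rf) = 3.60% + 0.43 × (18.41% − 3.60%) = 3.6 + 0.43 × 14.81 = 9.9683%
Jensen's α = Rp − E[R] = 18.34% − 9.9683% = 8.3717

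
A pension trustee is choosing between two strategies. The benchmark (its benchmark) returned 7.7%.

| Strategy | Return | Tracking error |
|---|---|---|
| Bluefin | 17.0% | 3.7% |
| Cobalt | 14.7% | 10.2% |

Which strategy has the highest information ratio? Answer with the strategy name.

Bluefin

Bluefin: IR = (17.0% − 7.7%) / 3.7% = 2.514
Cobalt: IR = (14.7% − 7.7%) / 10.2% = 0.686
Highest: Bluefin (2.514).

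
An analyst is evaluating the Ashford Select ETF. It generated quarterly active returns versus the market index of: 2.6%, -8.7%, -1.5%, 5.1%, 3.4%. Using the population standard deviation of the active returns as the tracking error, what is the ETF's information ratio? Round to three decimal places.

μ = (2.6 − 8.7 − 1.5 + 5.1 + 3.4) / 5 = 0.90 / 5 = 0.1800%
Population std dev = √[122.1080 / 5] = 4.9418%
IR = μ / tracking error = 0.1800 / 4.9418 = 0.0364

0.036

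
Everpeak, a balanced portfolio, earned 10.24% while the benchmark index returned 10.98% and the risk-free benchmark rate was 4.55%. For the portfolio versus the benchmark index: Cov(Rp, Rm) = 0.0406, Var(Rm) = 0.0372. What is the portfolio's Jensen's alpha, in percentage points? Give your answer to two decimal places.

-1.33

β = Cov / Var = 0.0406 / 0.0372 = 1.0914
E[R] = Rf + β(Rm − Rf) = 4.55% + 1.0914 × (10.98% − 4.55%) = 11.5677%
α = Rp − E[R] = 10.24% − 11.5677% = -1.3277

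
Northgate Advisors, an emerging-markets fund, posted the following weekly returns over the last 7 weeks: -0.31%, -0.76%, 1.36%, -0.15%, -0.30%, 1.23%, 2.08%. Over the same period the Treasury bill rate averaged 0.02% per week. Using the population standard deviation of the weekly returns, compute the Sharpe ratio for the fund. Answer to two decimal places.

0.43

Mean return μ = 3.150 / 7 = 0.4500%
Σ(r − μ)² = (-0.31 − 0.4500)² + (-0.76 − 0.4500)² + … = 7.0576
σ = √[7.0576 / 7] = 1.0041%
Sharpe = (μ − rf) / σ = (0.4500 − 0.02) / 1.0041 = 0.4300 / 1.0041 = 0.4282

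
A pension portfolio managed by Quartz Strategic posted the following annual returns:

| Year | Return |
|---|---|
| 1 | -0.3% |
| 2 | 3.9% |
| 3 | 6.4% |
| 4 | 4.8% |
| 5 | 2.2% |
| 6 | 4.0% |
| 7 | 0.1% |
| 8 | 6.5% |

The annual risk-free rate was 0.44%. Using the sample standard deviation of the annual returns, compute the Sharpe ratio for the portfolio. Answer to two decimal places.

1.16

r̄ = (-0.3 + 3.9 + 6.4 + 4.8 + 2.2 + 4 + 0.1 + 6.5) / 8 = 27.60 / 8 = 3.4500%
Σ(r − r̄)² = (-0.3 − 3.4500)² + (3.9 − 3.4500)² + (6.4 − 3.4500)² + … = 47.1800
sample σ = √(47.1800 / 7) = √6.7400 = 2.5962%
Sharpe = (r̄ − rf) / σ = (3.4500 − 0.44) / 2.5962 = 3.0100 / 2.5962 = 1.1594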